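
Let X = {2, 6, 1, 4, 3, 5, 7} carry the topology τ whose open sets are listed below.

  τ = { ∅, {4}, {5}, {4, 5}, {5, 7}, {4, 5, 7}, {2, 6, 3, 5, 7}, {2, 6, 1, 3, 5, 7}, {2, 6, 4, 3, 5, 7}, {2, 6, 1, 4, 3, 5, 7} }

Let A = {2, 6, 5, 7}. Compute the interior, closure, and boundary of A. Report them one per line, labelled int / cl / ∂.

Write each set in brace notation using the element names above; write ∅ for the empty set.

int(A) = {5, 7}
cl(A)  = {2, 6, 1, 3, 5, 7}
∂A     = {2, 6, 1, 3}

interior: largest open inside A is {5, 7} (from ∅, {5}, {5, 7})
cl via duality: int({1, 4, 3}) = {4}, so X∖{4} = {2, 6, 1, 3, 5, 7}
cl∖int = {2, 6, 1, 3}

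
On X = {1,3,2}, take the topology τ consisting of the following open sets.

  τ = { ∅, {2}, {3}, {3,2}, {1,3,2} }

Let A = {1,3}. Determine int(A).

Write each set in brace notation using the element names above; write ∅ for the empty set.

U open, U⊆A: ∅, {3}. int(A) = ⋃ = {3}

{3}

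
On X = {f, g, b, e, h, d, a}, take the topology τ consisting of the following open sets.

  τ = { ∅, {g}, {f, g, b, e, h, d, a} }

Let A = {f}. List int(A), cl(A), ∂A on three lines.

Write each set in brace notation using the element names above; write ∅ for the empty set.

U open, U⊆A: ∅. int(A) = ⋃ = ∅
X∖A={g, b, e, h, d, a}, int(X∖A)={g}, hence cl(A)={f, b, e, h, d, a}
∂A: remove int from cl → {f, b, e, h, d, a}

int(A) = ∅
cl(A)  = {f, b, e, h, d, a}
∂A     = {f, b, e, h, d, a}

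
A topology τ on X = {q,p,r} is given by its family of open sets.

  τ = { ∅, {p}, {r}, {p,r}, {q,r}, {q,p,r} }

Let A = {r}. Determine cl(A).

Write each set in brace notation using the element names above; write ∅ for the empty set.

{q,r}

X∖A={q,p}, int(X∖A)={p}, hence cl(A)={q,r}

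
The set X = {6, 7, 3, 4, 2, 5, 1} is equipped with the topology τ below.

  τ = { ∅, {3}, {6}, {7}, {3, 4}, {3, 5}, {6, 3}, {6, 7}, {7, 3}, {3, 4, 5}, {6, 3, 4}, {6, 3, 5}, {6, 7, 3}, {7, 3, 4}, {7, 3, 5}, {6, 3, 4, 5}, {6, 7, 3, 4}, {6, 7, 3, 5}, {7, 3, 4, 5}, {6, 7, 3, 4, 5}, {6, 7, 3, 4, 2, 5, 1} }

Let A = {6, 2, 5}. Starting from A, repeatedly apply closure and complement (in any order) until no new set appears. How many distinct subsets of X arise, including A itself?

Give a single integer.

8

cl via duality: int({7, 3, 4, 1}) = {7, 3, 4}, so X∖{7, 3, 4} = {6, 2, 5, 1}
Write k for closure, c for complement:
  1. A     = {6, 2, 5}
  2. kA    = {6, 2, 5, 1}
  3. cA    = {7, 3, 4, 1}
  4. ckA   = {7, 3, 4}
  5. kcA   = {7, 3, 4, 2, 5, 1}
  6. ckcA  = {6}
  7. kckcA = {6, 2, 1}
  8. ckckcA = {7, 3, 4, 5}
applying k or c yields no new set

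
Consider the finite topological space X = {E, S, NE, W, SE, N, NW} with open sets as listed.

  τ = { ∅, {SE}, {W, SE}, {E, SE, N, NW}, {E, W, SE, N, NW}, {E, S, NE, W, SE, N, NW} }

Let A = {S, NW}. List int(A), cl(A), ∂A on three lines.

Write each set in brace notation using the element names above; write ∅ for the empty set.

int(A) = ∅
cl(A)  = {E, S, NE, N, NW}
∂A     = {E, S, NE, N, NW}

open subsets of A: ∅; so int(A) = ∅
closure: X∖int(X∖A) = X∖{W, SE} = {E, S, NE, N, NW}
∂A = {E, S, NE, N, NW} minus ∅ = {E, S, NE, N, NW}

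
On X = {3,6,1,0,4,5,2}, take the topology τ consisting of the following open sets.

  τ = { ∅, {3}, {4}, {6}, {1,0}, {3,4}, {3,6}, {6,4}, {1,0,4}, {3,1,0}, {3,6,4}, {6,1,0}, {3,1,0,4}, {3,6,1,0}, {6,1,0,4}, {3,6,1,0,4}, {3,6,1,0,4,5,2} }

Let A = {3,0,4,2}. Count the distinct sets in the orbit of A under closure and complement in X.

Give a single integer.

10

cl via duality: int({6,1,5}) = {6}, so X∖{6} = {3,1,0,4,5,2}
Write k for closure, c for complement:
  1. A     = {3,0,4,2}
  2. kA    = {3,1,0,4,5,2}
  3. cA    = {6,1,5}
  4. ckA   = {6}
  5. kcA   = {6,1,0,5,2}
  6. kckA  = {6,5,2}
  7. ckcA  = {3,4}
  8. ckckA = {3,1,0,4}
  9. kckcA = {3,4,5,2}
  10. ckckcA = {6,1,0}
applying k or c yields no new set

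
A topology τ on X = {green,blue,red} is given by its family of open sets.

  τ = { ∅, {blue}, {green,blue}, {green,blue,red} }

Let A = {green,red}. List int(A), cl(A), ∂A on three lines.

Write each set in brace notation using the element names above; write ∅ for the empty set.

int(A) = ∅
cl(A)  = {green,red}
∂A     = {green,red}

open subsets of A: ∅; so int(A) = ∅
closure: X∖int(X∖A) = X∖{blue} = {green,red}
∂A = {green,red} minus ∅ = {green,red}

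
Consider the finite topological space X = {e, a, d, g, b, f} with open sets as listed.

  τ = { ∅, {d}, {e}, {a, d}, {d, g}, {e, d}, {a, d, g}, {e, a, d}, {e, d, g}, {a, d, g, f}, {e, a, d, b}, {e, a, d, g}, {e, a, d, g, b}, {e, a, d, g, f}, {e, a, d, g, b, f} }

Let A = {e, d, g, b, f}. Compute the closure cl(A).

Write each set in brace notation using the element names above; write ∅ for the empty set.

cl via duality: int({a}) = ∅, so X∖∅ = {e, a, d, g, b, f}

{e, a, d, g, b, f}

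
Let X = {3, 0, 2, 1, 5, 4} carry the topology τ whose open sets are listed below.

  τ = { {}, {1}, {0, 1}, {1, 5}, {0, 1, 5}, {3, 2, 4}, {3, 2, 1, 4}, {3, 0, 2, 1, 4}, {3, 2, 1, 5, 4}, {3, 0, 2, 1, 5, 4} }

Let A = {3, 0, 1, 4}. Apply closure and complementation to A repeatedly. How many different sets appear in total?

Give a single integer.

8

complement {2, 5}; its interior {}; cl(A) = X∖{} = {3, 0, 2, 1, 5, 4}
With k = closure, c = complement:
  1. A     = {3, 0, 1, 4}
  2. kA    = {3, 0, 2, 1, 5, 4}
  3. cA    = {2, 5}
  4. ckA   = {}
  5. kcA   = {3, 2, 5, 4}
  6. ckcA  = {0, 1}
  7. kckcA = {0, 1, 5}
  8. ckckcA = {3, 2, 4}
k, c of each give nothing new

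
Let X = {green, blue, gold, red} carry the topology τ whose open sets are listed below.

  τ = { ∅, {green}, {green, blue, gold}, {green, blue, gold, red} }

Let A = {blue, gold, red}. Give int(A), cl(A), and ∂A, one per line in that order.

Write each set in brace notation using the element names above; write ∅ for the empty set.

int(A) = ∅
cl(A)  = {blue, gold, red}
∂A     = {blue, gold, red}

open subsets of A: ∅; so int(A) = ∅
closure: X∖int(X∖A) = X∖{green} = {blue, gold, red}
∂A = {blue, gold, red} minus ∅ = {blue, gold, red}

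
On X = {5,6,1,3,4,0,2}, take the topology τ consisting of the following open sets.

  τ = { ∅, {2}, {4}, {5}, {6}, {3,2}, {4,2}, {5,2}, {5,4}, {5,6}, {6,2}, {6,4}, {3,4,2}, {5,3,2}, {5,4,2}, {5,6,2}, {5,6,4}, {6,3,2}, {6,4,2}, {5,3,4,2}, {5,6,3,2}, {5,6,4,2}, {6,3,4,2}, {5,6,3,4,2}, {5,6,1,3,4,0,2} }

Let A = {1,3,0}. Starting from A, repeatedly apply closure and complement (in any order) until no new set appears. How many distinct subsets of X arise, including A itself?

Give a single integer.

4

X∖A={5,6,4,2}, int(X∖A)={5,6,4,2}, hence cl(A)={1,3,0}
Orbit (k=closure, c=complement):
  1. A     = {1,3,0}
  2. cA    = {5,6,4,2}
  3. kcA   = {5,6,1,3,4,0,2}
  4. ckcA  = ∅
(closed under both — stop)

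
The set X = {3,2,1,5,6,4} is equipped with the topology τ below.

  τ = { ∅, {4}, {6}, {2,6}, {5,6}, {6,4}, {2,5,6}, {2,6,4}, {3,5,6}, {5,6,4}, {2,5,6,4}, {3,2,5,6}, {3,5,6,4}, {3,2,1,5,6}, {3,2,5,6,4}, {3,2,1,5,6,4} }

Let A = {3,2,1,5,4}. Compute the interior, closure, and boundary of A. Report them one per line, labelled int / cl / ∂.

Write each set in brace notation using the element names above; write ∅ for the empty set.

int(A) = {4}
cl(A)  = {3,2,1,5,4}
∂A     = {3,2,1,5}

opens ⊆ A: ∅, {4}; union → int = {4}
complement {6}; its interior {6}; cl(A) = X∖{6} = {3,2,1,5,4}
boundary = {3,2,1,5,4} ∖ {4} = {3,2,1,5}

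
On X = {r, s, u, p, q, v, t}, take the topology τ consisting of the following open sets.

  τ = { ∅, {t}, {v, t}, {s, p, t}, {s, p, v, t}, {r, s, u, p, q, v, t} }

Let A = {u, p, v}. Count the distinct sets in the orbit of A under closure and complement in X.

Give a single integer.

6

X∖A={r, s, q, t}, int(X∖A)={t}, hence cl(A)={r, s, u, p, q, v}
Orbit (k=closure, c=complement):
  1. A     = {u, p, v}
  2. kA    = {r, s, u, p, q, v}
  3. cA    = {r, s, q, t}
  4. ckA   = {t}
  5. kcA   = {r, s, u, p, q, v, t}
  6. ckcA  = ∅
(closed under both — stop)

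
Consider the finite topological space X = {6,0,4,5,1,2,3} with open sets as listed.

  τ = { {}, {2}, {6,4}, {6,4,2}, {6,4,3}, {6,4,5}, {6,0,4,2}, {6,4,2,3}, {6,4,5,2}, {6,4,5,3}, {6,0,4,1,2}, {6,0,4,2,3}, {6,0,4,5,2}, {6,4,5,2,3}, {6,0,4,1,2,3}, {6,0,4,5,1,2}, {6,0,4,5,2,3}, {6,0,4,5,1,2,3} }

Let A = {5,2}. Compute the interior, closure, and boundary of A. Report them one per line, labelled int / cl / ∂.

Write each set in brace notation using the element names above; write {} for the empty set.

opens ⊆ A: {}, {2}; union → int = {2}
complement {6,0,4,1,3}; its interior {6,4,3}; cl(A) = X∖{6,4,3} = {0,5,1,2}
boundary = {0,5,1,2} ∖ {2} = {0,5,1}

int(A) = {2}
cl(A)  = {0,5,1,2}
∂A     = {0,5,1}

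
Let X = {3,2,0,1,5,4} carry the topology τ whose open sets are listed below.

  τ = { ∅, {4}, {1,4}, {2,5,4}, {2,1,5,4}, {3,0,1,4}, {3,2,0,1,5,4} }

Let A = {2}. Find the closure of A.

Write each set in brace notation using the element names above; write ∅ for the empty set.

X∖A={3,0,1,5,4}, int(X∖A)={3,0,1,4}, hence cl(A)={2,5}

{2,5}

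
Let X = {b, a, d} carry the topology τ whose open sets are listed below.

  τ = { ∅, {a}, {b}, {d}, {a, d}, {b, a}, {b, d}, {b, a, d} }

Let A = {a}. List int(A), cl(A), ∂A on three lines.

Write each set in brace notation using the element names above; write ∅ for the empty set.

int(A) = {a}
cl(A)  = {a}
∂A     = ∅

interior: largest open inside A is {a} (from ∅, {a})
cl via duality: int({b, d}) = {b, d}, so X∖{b, d} = {a}
cl∖int = ∅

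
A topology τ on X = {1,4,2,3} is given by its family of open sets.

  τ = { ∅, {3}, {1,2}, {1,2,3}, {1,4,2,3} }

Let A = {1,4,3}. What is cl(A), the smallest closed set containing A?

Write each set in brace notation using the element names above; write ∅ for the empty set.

closure: X∖int(X∖A) = X∖∅ = {1,4,2,3}

{1,4,2,3}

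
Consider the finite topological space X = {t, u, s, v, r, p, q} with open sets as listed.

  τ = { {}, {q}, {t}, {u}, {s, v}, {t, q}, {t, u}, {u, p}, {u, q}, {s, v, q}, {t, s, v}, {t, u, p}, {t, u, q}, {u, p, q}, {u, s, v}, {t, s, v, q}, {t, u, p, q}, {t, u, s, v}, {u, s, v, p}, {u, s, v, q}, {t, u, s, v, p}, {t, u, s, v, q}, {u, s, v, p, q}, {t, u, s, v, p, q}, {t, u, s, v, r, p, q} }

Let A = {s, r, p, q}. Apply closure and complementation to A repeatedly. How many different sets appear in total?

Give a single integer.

complement {t, u, v}; its interior {t, u}; cl(A) = X∖{t, u} = {s, v, r, p, q}
With k = closure, c = complement:
  1. A     = {s, r, p, q}
  2. kA    = {s, v, r, p, q}
  3. cA    = {t, u, v}
  4. ckA   = {t, u}
  5. kcA   = {t, u, s, v, r, p}
  6. kckA  = {t, u, r, p}
  7. ckcA  = {q}
  8. ckckA = {s, v, q}
  9. kckcA = {r, q}
  10. kckckA = {s, v, r, q}
  11. ckckcA = {t, u, s, v, p}
  12. ckckckA = {t, u, p}
k, c of each give nothing new

12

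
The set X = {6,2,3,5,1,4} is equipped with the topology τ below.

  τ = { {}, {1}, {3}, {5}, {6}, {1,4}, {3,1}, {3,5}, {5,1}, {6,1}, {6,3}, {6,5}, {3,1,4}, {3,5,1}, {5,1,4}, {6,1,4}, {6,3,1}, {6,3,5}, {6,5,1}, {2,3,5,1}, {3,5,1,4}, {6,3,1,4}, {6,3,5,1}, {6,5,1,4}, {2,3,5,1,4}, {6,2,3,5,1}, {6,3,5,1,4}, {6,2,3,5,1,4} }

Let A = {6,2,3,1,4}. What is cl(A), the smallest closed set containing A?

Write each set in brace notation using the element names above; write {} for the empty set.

X∖A={5}, int(X∖A)={5}, hence cl(A)={6,2,3,1,4}

{6,2,3,1,4}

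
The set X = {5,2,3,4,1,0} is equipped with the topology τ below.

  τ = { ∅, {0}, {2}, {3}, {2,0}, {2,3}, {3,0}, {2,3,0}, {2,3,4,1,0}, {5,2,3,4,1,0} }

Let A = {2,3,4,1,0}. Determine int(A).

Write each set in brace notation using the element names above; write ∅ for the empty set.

opens ⊆ A: ∅, {0}, {2}, {3}, {3,0}, {2,0}, {2,3}, {2,3,0}, {2,3,4,1,0}; union → int = {2,3,4,1,0}

{2,3,4,1,0}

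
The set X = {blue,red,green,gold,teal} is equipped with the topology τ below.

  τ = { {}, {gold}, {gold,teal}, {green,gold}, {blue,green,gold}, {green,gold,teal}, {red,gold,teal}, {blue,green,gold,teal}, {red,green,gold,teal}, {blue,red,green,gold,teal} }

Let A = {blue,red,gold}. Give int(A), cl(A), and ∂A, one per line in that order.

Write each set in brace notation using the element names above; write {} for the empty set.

int(A) = {gold}
cl(A)  = {blue,red,green,gold,teal}
∂A     = {blue,red,green,teal}

open subsets of A: {}, {gold}; so int(A) = {gold}
closure: X∖int(X∖A) = X∖{} = {blue,red,green,gold,teal}
∂A = {blue,red,green,gold,teal} minus {gold} = {blue,red,green,teal}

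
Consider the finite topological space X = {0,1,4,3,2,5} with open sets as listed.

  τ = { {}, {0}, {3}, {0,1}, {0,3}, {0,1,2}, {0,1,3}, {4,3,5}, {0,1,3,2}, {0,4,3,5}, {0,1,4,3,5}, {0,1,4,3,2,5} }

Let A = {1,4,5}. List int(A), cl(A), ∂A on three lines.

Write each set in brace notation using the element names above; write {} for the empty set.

interior: largest open inside A is {} (from {})
cl via duality: int({0,3,2}) = {0,3}, so X∖{0,3} = {1,4,2,5}
cl∖int = {1,4,2,5}

int(A) = {}
cl(A)  = {1,4,2,5}
∂A     = {1,4,2,5}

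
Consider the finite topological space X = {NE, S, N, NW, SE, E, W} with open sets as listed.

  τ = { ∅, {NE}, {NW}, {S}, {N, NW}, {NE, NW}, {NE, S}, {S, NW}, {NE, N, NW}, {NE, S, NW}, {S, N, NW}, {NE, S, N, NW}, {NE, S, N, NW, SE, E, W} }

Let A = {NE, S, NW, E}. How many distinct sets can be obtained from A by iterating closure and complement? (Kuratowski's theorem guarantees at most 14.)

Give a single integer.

cl via duality: int({N, SE, W}) = ∅, so X∖∅ = {NE, S, N, NW, SE, E, W}
Write k for closure, c for complement:
  1. A     = {NE, S, NW, E}
  2. kA    = {NE, S, N, NW, SE, E, W}
  3. cA    = {N, SE, W}
  4. ckA   = ∅
  5. kcA   = {N, SE, E, W}
  6. ckcA  = {NE, S, NW}
applying k or c yields no new set

6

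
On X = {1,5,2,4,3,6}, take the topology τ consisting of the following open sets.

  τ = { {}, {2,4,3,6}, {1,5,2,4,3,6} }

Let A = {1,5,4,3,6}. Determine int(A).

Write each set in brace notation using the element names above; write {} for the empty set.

opens ⊆ A: {}; union → int = {}

{}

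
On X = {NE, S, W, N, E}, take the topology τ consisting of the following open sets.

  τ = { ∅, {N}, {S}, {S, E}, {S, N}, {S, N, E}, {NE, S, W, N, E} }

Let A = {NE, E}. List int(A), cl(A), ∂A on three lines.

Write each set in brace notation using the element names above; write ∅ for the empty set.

U open, U⊆A: ∅. int(A) = ⋃ = ∅
X∖A={S, W, N}, int(X∖A)={S, N}, hence cl(A)={NE, W, E}
∂A: remove int from cl → {NE, W, E}

int(A) = ∅
cl(A)  = {NE, W, E}
∂A     = {NE, W, E}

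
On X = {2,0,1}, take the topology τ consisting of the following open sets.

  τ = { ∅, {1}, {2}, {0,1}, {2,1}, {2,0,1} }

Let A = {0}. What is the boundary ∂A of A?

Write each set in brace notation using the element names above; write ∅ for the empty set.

interior: largest open inside A is ∅ (from ∅)
cl via duality: int({2,1}) = {2,1}, so X∖{2,1} = {0}
cl∖int = {0}

{0}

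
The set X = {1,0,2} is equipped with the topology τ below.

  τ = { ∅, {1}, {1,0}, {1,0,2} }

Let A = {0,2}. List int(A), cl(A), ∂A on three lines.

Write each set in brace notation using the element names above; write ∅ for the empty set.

open subsets of A: ∅; so int(A) = ∅
closure: X∖int(X∖A) = X∖{1} = {0,2}
∂A = {0,2} minus ∅ = {0,2}

int(A) = ∅
cl(A)  = {0,2}
∂A     = {0,2}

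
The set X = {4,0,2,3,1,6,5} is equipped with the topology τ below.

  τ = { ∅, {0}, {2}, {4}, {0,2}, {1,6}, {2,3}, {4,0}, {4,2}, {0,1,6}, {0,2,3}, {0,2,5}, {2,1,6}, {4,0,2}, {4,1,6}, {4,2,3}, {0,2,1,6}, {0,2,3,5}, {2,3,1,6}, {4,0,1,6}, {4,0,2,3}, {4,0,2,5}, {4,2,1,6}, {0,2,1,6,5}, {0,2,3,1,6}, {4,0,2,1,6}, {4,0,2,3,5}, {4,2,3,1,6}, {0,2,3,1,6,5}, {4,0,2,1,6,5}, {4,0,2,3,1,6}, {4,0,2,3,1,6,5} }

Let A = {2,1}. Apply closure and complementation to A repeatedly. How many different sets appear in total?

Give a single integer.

closure: X∖int(X∖A) = X∖{4,0} = {2,3,1,6,5}
Let k=closure and c=complement:
  1. A     = {2,1}
  2. kA    = {2,3,1,6,5}
  3. cA    = {4,0,3,6,5}
  4. ckA   = {4,0}
  5. kcA   = {4,0,3,1,6,5}
  6. kckA  = {4,0,5}
  7. ckcA  = {2}
  8. ckckA = {2,3,1,6}
  9. kckcA = {2,3,5}
  10. ckckcA = {4,0,1,6}
  11. kckckcA = {4,0,1,6,5}
  12. ckckckcA = {2,3}
— saturated at 12

12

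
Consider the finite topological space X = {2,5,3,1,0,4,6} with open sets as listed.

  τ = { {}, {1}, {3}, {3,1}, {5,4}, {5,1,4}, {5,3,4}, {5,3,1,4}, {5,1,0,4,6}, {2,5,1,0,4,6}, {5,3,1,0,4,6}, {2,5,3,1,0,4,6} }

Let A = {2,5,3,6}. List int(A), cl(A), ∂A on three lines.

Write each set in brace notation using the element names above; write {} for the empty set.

opens ⊆ A: {}, {3}; union → int = {3}
complement {1,0,4}; its interior {1}; cl(A) = X∖{1} = {2,5,3,0,4,6}
boundary = {2,5,3,0,4,6} ∖ {3} = {2,5,0,4,6}

int(A) = {3}
cl(A)  = {2,5,3,0,4,6}
∂A     = {2,5,0,4,6}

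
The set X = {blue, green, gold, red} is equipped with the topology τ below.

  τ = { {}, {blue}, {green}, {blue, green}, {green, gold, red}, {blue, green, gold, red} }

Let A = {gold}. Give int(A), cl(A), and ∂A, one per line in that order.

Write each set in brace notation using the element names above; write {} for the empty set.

open subsets of A: {}; so int(A) = {}
closure: X∖int(X∖A) = X∖{blue, green} = {gold, red}
∂A = {gold, red} minus {} = {gold, red}

int(A) = {}
cl(A)  = {gold, red}
∂A     = {gold, red}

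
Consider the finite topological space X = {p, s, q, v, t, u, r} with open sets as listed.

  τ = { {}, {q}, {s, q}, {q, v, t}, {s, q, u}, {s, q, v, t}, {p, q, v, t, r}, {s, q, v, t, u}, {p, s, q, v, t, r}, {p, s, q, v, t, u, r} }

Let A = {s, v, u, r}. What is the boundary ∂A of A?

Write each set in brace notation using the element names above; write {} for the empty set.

{p, s, v, t, u, r}

interior: largest open inside A is {} (from {})
cl via duality: int({p, q, t}) = {q}, so X∖{q} = {p, s, v, t, u, r}
cl∖int = {p, s, v, t, u, r}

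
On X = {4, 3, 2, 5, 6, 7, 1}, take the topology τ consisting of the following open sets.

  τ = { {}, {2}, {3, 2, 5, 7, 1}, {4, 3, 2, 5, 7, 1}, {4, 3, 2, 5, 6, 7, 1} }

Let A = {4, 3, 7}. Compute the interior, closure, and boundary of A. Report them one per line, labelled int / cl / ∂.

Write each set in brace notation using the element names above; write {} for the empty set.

int(A) = {}
cl(A)  = {4, 3, 5, 6, 7, 1}
∂A     = {4, 3, 5, 6, 7, 1}

opens ⊆ A: {}; union → int = {}
complement {2, 5, 6, 1}; its interior {2}; cl(A) = X∖{2} = {4, 3, 5, 6, 7, 1}
boundary = {4, 3, 5, 6, 7, 1} ∖ {} = {4, 3, 5, 6, 7, 1}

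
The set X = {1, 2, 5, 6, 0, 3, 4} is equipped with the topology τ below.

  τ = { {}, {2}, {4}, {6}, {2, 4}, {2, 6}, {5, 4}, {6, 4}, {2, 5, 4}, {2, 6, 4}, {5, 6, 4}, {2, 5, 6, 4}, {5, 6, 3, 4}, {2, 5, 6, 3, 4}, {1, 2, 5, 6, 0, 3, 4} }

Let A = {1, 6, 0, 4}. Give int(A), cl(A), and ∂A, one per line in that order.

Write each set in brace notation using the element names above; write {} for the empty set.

U open, U⊆A: {}, {4}, {6}, {6, 4}. int(A) = ⋃ = {6, 4}
X∖A={2, 5, 3}, int(X∖A)={2}, hence cl(A)={1, 5, 6, 0, 3, 4}
∂A: remove int from cl → {1, 5, 0, 3}

int(A) = {6, 4}
cl(A)  = {1, 5, 6, 0, 3, 4}
∂A     = {1, 5, 0, 3}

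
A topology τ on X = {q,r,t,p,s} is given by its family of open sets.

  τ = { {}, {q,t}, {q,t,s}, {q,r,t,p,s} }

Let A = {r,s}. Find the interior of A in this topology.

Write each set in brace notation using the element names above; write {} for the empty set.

{}

opens ⊆ A: {}; union → int = {}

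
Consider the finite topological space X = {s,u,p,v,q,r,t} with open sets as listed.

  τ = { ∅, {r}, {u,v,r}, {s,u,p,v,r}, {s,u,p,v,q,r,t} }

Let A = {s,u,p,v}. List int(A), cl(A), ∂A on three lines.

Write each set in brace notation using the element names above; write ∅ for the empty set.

interior: largest open inside A is ∅ (from ∅)
cl via duality: int({q,r,t}) = {r}, so X∖{r} = {s,u,p,v,q,t}
cl∖int = {s,u,p,v,q,t}

int(A) = ∅
cl(A)  = {s,u,p,v,q,t}
∂A     = {s,u,p,v,q,t}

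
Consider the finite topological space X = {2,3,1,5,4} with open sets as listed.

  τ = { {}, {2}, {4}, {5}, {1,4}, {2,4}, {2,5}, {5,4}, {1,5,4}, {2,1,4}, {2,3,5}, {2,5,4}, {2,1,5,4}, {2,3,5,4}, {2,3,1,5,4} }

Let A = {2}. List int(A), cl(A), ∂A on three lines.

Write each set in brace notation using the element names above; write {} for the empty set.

int(A) = {2}
cl(A)  = {2,3}
∂A     = {3}

open subsets of A: {}, {2}; so int(A) = {2}
closure: X∖int(X∖A) = X∖{1,5,4} = {2,3}
∂A = {2,3} minus {2} = {3}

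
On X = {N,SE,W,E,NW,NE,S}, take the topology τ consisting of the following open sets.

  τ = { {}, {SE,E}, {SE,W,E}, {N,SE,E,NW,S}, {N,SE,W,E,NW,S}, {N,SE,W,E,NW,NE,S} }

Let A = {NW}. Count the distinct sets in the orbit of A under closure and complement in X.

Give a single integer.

cl via duality: int({N,SE,W,E,NE,S}) = {SE,W,E}, so X∖{SE,W,E} = {N,NW,NE,S}
Write k for closure, c for complement:
  1. A     = {NW}
  2. kA    = {N,NW,NE,S}
  3. cA    = {N,SE,W,E,NE,S}
  4. ckA   = {SE,W,E}
  5. kcA   = {N,SE,W,E,NW,NE,S}
  6. ckcA  = {}
applying k or c yields no new set

6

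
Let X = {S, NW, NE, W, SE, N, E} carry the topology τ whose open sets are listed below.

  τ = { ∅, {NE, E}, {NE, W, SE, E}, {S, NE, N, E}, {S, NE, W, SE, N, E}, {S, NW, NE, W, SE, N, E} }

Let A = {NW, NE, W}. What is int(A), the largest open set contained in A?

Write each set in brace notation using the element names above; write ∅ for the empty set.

interior: largest open inside A is ∅ (from ∅)

∅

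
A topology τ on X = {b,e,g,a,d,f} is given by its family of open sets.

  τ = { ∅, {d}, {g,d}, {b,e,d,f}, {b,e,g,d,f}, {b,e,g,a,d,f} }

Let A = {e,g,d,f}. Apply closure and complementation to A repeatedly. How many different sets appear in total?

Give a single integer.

X∖A={b,a}, int(X∖A)=∅, hence cl(A)={b,e,g,a,d,f}
Orbit (k=closure, c=complement):
  1. A     = {e,g,d,f}
  2. kA    = {b,e,g,a,d,f}
  3. cA    = {b,a}
  4. ckA   = ∅
  5. kcA   = {b,e,a,f}
  6. ckcA  = {g,d}
(closed under both — stop)

6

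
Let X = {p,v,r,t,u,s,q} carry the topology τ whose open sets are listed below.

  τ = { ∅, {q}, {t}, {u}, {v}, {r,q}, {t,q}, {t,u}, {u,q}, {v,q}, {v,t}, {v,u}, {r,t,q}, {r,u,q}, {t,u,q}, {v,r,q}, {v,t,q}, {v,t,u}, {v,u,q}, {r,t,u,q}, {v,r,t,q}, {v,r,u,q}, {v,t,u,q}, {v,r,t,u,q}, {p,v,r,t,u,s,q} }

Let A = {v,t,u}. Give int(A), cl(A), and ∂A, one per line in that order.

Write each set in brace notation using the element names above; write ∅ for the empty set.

opens ⊆ A: ∅, {t}, {v}, {u}, {v,t}, {v,u}, {t,u}, {v,t,u}; union → int = {v,t,u}
complement {p,r,s,q}; its interior {r,q}; cl(A) = X∖{r,q} = {p,v,t,u,s}
boundary = {p,v,t,u,s} ∖ {v,t,u} = {p,s}

int(A) = {v,t,u}
cl(A)  = {p,v,t,u,s}
∂A     = {p,s}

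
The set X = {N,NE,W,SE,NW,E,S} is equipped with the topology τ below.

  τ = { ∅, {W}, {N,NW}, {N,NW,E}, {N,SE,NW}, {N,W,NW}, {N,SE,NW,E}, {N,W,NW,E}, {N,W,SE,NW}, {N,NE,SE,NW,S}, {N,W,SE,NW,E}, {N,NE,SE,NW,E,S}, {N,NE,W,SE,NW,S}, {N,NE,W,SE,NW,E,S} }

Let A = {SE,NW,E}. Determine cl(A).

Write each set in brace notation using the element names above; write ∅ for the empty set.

closure: X∖int(X∖A) = X∖{W} = {N,NE,SE,NW,E,S}

{N,NE,SE,NW,E,S}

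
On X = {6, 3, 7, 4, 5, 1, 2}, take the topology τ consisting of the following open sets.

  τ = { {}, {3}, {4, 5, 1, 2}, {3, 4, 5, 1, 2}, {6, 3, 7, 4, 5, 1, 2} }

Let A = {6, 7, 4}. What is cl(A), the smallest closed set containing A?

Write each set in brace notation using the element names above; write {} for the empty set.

X∖A={3, 5, 1, 2}, int(X∖A)={3}, hence cl(A)={6, 7, 4, 5, 1, 2}

{6, 7, 4, 5, 1, 2}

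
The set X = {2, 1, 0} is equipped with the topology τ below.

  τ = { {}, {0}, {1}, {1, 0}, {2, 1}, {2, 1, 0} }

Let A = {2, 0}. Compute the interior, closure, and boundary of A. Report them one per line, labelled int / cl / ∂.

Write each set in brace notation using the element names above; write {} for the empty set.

opens ⊆ A: {}, {0}; union → int = {0}
complement {1}; its interior {1}; cl(A) = X∖{1} = {2, 0}
boundary = {2, 0} ∖ {0} = {2}

int(A) = {0}
cl(A)  = {2, 0}
∂A     = {2}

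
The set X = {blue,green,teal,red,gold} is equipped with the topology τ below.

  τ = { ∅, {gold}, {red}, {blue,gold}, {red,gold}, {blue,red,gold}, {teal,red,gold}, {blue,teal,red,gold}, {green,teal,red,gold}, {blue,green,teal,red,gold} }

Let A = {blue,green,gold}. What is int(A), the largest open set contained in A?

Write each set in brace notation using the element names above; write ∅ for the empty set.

{blue,gold}

interior: largest open inside A is {blue,gold} (from ∅, {gold}, {blue,gold})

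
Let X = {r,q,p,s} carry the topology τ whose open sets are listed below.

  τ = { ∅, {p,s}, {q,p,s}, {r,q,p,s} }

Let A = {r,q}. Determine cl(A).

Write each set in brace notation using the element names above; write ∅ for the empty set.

{r,q}

closure: X∖int(X∖A) = X∖{p,s} = {r,q}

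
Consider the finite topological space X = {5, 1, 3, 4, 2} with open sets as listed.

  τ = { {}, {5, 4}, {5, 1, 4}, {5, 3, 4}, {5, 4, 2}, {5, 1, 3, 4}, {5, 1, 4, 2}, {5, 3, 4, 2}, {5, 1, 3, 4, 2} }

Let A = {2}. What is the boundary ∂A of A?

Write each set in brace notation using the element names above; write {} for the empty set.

U open, U⊆A: {}. int(A) = ⋃ = {}
X∖A={5, 1, 3, 4}, int(X∖A)={5, 1, 3, 4}, hence cl(A)={2}
∂A: remove int from cl → {2}

{2}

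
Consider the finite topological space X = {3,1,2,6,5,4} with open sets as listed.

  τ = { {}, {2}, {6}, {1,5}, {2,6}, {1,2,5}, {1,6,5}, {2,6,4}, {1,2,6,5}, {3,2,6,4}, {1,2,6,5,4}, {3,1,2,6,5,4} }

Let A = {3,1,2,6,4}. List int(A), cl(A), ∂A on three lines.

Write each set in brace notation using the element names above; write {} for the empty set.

int(A) = {3,2,6,4}
cl(A)  = {3,1,2,6,5,4}
∂A     = {1,5}

open subsets of A: {}, {2}, {6}, {2,6}, {2,6,4}, {3,2,6,4}; so int(A) = {3,2,6,4}
closure: X∖int(X∖A) = X∖{} = {3,1,2,6,5,4}
∂A = {3,1,2,6,5,4} minus {3,2,6,4} = {1,5}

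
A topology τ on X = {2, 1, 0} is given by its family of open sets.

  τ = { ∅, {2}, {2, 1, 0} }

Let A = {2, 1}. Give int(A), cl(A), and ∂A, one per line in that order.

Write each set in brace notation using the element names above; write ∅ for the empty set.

int(A) = {2}
cl(A)  = {2, 1, 0}
∂A     = {1, 0}

U open, U⊆A: ∅, {2}. int(A) = ⋃ = {2}
X∖A={0}, int(X∖A)=∅, hence cl(A)={2, 1, 0}
∂A: remove int from cl → {1, 0}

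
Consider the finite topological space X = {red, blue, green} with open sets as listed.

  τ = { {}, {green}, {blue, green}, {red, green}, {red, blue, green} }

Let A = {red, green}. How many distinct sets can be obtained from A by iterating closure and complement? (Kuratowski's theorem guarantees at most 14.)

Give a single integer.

4

X∖A={blue}, int(X∖A)={}, hence cl(A)={red, blue, green}
Orbit (k=closure, c=complement):
  1. A     = {red, green}
  2. kA    = {red, blue, green}
  3. cA    = {blue}
  4. ckA   = {}
(closed under both — stop)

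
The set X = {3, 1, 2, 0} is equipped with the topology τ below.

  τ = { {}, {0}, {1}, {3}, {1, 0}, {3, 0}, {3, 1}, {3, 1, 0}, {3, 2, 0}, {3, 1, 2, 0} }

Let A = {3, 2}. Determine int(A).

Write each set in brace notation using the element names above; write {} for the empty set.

U open, U⊆A: {}, {3}. int(A) = ⋃ = {3}

{3}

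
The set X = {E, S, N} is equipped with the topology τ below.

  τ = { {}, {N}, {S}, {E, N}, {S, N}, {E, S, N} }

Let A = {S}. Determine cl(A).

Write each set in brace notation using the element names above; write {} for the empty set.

{S}

X∖A={E, N}, int(X∖A)={E, N}, hence cl(A)={S}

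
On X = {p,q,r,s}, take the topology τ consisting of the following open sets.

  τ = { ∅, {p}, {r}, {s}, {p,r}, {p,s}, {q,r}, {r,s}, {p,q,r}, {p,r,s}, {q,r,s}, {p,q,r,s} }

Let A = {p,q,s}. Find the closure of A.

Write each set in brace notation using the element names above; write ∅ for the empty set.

complement {r}; its interior {r}; cl(A) = X∖{r} = {p,q,s}

{p,q,s}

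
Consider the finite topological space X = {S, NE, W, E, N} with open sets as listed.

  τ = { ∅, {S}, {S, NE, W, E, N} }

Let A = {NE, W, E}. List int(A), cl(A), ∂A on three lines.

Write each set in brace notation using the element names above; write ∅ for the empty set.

int(A) = ∅
cl(A)  = {NE, W, E, N}
∂A     = {NE, W, E, N}

U open, U⊆A: ∅. int(A) = ⋃ = ∅
X∖A={S, N}, int(X∖A)={S}, hence cl(A)={NE, W, E, N}
∂A: remove int from cl → {NE, W, E, N}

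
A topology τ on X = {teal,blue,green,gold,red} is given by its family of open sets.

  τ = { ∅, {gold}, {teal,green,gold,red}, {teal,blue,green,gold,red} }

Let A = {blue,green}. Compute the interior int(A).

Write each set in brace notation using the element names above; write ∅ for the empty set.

U open, U⊆A: ∅. int(A) = ⋃ = ∅

∅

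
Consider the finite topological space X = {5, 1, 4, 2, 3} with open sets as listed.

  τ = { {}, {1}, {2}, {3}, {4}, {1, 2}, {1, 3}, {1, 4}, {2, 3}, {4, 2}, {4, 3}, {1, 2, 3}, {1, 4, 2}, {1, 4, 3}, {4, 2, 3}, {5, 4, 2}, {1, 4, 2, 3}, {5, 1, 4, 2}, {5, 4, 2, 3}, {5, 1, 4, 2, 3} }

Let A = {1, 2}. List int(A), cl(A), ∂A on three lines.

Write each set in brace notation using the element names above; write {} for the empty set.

interior: largest open inside A is {1, 2} (from {}, {1}, {2}, {1, 2})
cl via duality: int({5, 4, 3}) = {4, 3}, so X∖{4, 3} = {5, 1, 2}
cl∖int = {5}

int(A) = {1, 2}
cl(A)  = {5, 1, 2}
∂A     = {5}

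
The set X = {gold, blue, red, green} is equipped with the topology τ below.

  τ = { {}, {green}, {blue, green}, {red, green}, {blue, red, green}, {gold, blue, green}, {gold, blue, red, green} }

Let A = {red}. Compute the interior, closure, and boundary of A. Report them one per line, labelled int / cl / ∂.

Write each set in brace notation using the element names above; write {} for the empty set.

U open, U⊆A: {}. int(A) = ⋃ = {}
X∖A={gold, blue, green}, int(X∖A)={gold, blue, green}, hence cl(A)={red}
∂A: remove int from cl → {red}

int(A) = {}
cl(A)  = {red}
∂A     = {red}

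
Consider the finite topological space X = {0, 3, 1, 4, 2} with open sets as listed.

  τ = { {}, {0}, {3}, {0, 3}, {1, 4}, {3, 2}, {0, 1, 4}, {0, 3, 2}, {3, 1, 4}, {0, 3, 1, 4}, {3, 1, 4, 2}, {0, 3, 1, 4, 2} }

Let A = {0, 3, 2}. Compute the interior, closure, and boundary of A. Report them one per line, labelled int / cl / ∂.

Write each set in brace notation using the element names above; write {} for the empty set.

int(A) = {0, 3, 2}
cl(A)  = {0, 3, 2}
∂A     = {}

opens ⊆ A: {}, {0}, {3}, {0, 3}, {3, 2}, {0, 3, 2}; union → int = {0, 3, 2}
complement {1, 4}; its interior {1, 4}; cl(A) = X∖{1, 4} = {0, 3, 2}
boundary = {0, 3, 2} ∖ {0, 3, 2} = {}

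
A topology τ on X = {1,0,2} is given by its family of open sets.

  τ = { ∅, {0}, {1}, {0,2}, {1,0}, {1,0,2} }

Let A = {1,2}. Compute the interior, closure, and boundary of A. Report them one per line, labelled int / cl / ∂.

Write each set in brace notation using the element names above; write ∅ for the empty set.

interior: largest open inside A is {1} (from ∅, {1})
cl via duality: int({0}) = {0}, so X∖{0} = {1,2}
cl∖int = {2}

int(A) = {1}
cl(A)  = {1,2}
∂A     = {2}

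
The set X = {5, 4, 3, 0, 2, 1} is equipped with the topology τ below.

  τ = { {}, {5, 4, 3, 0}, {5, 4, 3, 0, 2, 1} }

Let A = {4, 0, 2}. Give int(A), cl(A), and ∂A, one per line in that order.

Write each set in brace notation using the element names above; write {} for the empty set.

int(A) = {}
cl(A)  = {5, 4, 3, 0, 2, 1}
∂A     = {5, 4, 3, 0, 2, 1}

interior: largest open inside A is {} (from {})
cl via duality: int({5, 3, 1}) = {}, so X∖{} = {5, 4, 3, 0, 2, 1}
cl∖int = {5, 4, 3, 0, 2, 1}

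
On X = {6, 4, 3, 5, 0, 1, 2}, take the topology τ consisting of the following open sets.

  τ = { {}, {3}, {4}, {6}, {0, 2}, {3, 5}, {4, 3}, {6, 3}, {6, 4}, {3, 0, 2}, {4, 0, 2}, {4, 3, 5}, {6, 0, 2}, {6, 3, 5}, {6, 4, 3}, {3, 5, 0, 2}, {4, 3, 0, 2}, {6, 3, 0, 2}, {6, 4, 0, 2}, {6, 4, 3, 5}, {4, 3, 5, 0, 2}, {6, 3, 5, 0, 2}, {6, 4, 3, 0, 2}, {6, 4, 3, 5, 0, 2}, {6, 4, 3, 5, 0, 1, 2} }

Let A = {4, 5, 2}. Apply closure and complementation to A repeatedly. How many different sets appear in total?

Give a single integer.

12

complement {6, 3, 0, 1}; its interior {6, 3}; cl(A) = X∖{6, 3} = {4, 5, 0, 1, 2}
With k = closure, c = complement:
  1. A     = {4, 5, 2}
  2. kA    = {4, 5, 0, 1, 2}
  3. cA    = {6, 3, 0, 1}
  4. ckA   = {6, 3}
  5. kcA   = {6, 3, 5, 0, 1, 2}
  6. kckA  = {6, 3, 5, 1}
  7. ckcA  = {4}
  8. ckckA = {4, 0, 2}
  9. kckcA = {4, 1}
  10. kckckA = {4, 0, 1, 2}
  11. ckckcA = {6, 3, 5, 0, 2}
  12. ckckckA = {6, 3, 5}
k, c of each give nothing new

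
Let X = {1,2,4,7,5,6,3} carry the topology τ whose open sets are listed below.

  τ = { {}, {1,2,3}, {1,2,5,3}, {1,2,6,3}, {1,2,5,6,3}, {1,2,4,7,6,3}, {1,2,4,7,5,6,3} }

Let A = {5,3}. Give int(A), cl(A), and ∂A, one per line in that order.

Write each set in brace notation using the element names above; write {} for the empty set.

open subsets of A: {}; so int(A) = {}
closure: X∖int(X∖A) = X∖{} = {1,2,4,7,5,6,3}
∂A = {1,2,4,7,5,6,3} minus {} = {1,2,4,7,5,6,3}

int(A) = {}
cl(A)  = {1,2,4,7,5,6,3}
∂A     = {1,2,4,7,5,6,3}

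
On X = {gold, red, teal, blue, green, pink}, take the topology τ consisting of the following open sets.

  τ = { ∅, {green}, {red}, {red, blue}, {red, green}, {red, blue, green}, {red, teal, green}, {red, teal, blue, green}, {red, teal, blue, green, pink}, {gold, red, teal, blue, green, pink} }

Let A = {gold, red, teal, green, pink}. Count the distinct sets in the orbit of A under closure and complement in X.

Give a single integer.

6

closure: X∖int(X∖A) = X∖∅ = {gold, red, teal, blue, green, pink}
Let k=closure and c=complement:
  1. A     = {gold, red, teal, green, pink}
  2. kA    = {gold, red, teal, blue, green, pink}
  3. cA    = {blue}
  4. ckA   = ∅
  5. kcA   = {gold, blue, pink}
  6. ckcA  = {red, teal, green}
— saturated at 6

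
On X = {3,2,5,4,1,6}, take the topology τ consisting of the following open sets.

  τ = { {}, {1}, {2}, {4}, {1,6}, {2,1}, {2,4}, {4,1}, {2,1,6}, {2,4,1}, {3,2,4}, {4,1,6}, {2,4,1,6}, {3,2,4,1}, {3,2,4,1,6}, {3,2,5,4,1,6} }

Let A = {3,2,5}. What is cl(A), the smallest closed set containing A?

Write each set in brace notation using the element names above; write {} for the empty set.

closure: X∖int(X∖A) = X∖{4,1,6} = {3,2,5}

{3,2,5}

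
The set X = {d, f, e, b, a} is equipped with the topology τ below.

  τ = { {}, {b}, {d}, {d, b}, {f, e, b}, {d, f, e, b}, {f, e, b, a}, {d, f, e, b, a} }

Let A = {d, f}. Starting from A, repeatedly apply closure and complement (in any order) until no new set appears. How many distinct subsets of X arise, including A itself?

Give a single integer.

cl via duality: int({e, b, a}) = {b}, so X∖{b} = {d, f, e, a}
Write k for closure, c for complement:
  1. A     = {d, f}
  2. kA    = {d, f, e, a}
  3. cA    = {e, b, a}
  4. ckA   = {b}
  5. kcA   = {f, e, b, a}
  6. ckcA  = {d}
applying k or c yields no new set

6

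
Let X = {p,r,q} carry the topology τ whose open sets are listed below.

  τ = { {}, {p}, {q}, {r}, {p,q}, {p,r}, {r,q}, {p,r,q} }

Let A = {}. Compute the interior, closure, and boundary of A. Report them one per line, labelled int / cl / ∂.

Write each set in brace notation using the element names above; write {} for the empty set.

int(A) = {}
cl(A)  = {}
∂A     = {}

interior: largest open inside A is {} (from {})
cl via duality: int({p,r,q}) = {p,r,q}, so X∖{p,r,q} = {}
cl∖int = {}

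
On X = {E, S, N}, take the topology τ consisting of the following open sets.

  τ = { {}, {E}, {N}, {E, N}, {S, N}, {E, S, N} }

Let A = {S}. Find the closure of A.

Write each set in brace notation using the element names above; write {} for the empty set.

{S}

X∖A={E, N}, int(X∖A)={E, N}, hence cl(A)={S}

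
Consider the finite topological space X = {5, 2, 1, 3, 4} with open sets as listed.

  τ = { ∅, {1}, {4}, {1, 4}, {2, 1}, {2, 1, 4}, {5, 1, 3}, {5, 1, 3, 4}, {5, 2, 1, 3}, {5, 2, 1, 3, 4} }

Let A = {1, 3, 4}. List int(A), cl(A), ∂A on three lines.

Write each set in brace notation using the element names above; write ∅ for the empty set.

int(A) = {1, 4}
cl(A)  = {5, 2, 1, 3, 4}
∂A     = {5, 2, 3}

U open, U⊆A: ∅, {4}, {1}, {1, 4}. int(A) = ⋃ = {1, 4}
X∖A={5, 2}, int(X∖A)=∅, hence cl(A)={5, 2, 1, 3, 4}
∂A: remove int from cl → {5, 2, 3}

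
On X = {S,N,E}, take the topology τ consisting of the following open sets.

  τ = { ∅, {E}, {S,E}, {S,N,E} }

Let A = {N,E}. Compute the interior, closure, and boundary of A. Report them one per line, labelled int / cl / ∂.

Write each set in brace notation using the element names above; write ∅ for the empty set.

int(A) = {E}
cl(A)  = {S,N,E}
∂A     = {S,N}

opens ⊆ A: ∅, {E}; union → int = {E}
complement {S}; its interior ∅; cl(A) = X∖∅ = {S,N,E}
boundary = {S,N,E} ∖ {E} = {S,N}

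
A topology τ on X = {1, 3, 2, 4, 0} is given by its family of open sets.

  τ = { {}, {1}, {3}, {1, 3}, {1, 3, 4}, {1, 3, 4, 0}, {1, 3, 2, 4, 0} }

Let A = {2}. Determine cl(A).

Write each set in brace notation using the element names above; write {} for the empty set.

{2}

closure: X∖int(X∖A) = X∖{1, 3, 4, 0} = {2}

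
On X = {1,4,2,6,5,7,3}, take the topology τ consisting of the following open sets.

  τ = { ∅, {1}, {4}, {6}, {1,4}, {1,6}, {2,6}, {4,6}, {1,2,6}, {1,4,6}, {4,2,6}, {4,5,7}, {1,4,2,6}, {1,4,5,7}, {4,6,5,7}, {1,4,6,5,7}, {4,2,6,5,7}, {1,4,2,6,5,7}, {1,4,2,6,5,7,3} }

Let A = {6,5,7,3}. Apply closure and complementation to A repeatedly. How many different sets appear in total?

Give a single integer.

10

cl via duality: int({1,4,2}) = {1,4}, so X∖{1,4} = {2,6,5,7,3}
Write k for closure, c for complement:
  1. A     = {6,5,7,3}
  2. kA    = {2,6,5,7,3}
  3. cA    = {1,4,2}
  4. ckA   = {1,4}
  5. kcA   = {1,4,2,5,7,3}
  6. kckA  = {1,4,5,7,3}
  7. ckcA  = {6}
  8. ckckA = {2,6}
  9. kckcA = {2,6,3}
  10. ckckcA = {1,4,5,7}
applying k or c yields no new set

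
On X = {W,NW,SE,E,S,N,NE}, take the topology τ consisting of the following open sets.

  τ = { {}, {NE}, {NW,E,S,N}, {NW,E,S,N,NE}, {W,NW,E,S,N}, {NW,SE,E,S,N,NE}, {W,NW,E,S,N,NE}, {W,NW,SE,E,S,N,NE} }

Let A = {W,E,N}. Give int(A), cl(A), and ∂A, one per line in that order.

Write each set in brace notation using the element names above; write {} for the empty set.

int(A) = {}
cl(A)  = {W,NW,SE,E,S,N}
∂A     = {W,NW,SE,E,S,N}

U open, U⊆A: {}. int(A) = ⋃ = {}
X∖A={NW,SE,S,NE}, int(X∖A)={NE}, hence cl(A)={W,NW,SE,E,S,N}
∂A: remove int from cl → {W,NW,SE,E,S,N}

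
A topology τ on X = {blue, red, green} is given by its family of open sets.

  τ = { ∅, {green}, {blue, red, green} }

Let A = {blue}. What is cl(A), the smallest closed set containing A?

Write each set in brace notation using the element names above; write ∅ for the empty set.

{blue, red}

X∖A={red, green}, int(X∖A)={green}, hence cl(A)={blue, red}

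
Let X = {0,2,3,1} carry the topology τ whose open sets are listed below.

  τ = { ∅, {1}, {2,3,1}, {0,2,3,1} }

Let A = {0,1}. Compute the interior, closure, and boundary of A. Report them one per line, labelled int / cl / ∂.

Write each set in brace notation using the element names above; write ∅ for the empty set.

int(A) = {1}
cl(A)  = {0,2,3,1}
∂A     = {0,2,3}

open subsets of A: ∅, {1}; so int(A) = {1}
closure: X∖int(X∖A) = X∖∅ = {0,2,3,1}
∂A = {0,2,3,1} minus {1} = {0,2,3}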